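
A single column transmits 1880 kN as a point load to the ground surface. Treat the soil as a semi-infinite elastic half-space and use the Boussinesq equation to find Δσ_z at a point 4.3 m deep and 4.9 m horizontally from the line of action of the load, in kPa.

Δσ_z ≈ 6.06 kPa

Boussinesq vertical stress below a point load on an elastic half-space:
Δσ_z = 3P/(2πz²) · [1 + (r/z)²]^(−5/2)
r/z = 4.9/4.3 = 1.1395; [1+(r/z)²]^(−5/2) = 0.12484.
Δσ_z = 3×1880/(2π×4.3²) × 0.12484 = 48.547 × 0.12484 = 6.061 kPa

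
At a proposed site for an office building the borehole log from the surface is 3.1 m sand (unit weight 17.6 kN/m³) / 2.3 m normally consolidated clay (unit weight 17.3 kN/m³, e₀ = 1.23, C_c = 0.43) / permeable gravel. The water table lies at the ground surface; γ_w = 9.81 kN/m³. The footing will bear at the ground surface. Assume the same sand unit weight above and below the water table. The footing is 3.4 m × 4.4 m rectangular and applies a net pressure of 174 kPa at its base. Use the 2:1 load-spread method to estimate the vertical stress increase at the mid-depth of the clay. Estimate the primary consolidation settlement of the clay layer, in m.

S_c ≈ 0.152 m

Mid-depth of clay below the ground surface: z = 3.1 + 2.3/2 = 4.25 m.
Total vertical stress at mid-clay: σ_v = 17.6×3.1 + 17.3×1.15 = 74.455 kPa.
Pore pressure: u = 9.81×(4.25 − 0) = 41.693 kPa.
Initial effective stress: σ'_0 = σ_v − u = 74.455 − 41.693 = 32.762 kPa.
Stress increase at mid-clay by the 2:1 spreading method:
Δσ = qBL/((B+z)(L+z)) = 174×3.4×4.4/((3.4+4.25)(4.4+4.25)) = 39.337 kPa
Final effective stress: σ'_f = σ'_0 + Δσ = 32.762 + 39.337 = 72.099 kPa.
Normally consolidated clay, so the full stress increment lies on the virgin compression line:
S_c = C_c·H/(1+e₀)·log₁₀(σ'_f/σ'_0) = 0.43×2.3/(1+1.23)×log₁₀(72.099/32.762)
    = 0.4435 × 0.34256 = 0.1519 m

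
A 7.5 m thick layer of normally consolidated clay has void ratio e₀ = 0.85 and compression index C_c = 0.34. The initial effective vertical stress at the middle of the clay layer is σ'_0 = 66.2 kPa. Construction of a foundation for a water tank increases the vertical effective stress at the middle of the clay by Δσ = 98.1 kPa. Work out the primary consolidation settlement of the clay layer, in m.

Final effective stress: σ'_f = σ'_0 + Δσ = 66.2 + 98.1 = 164.3 kPa.
Normally consolidated clay, so the full stress increment lies on the virgin compression line:
S_c = C_c·H/(1+e₀)·log₁₀(σ'_f/σ'_0) = 0.34×7.5/(1+0.85)×log₁₀(164.3/66.2)
    = 1.3784 × 0.39478 = 0.5442 m

S_c ≈ 0.544 m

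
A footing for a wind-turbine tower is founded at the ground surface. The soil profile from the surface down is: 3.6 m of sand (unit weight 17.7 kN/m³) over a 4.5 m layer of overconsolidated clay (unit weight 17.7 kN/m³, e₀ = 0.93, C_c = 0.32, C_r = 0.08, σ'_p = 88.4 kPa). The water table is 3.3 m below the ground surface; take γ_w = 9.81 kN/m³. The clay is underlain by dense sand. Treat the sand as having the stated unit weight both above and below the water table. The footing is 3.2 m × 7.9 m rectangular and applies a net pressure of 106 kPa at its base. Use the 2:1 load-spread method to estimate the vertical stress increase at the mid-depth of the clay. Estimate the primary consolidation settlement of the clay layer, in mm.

Mid-depth of clay below the ground surface: z = 3.6 + 4.5/2 = 5.85 m.
Total vertical stress at mid-clay: σ_v = 17.7×3.6 + 17.7×2.25 = 103.54 kPa.
Pore pressure: u = 9.81×(5.85 − 3.3) = 25.015 kPa.
Initial effective stress: σ'_0 = σ_v − u = 103.54 − 25.015 = 78.525 kPa.
Stress increase at mid-clay by the 2:1 spreading method:
Δσ = qBL/((B+z)(L+z)) = 106×3.2×7.9/((3.2+5.85)(7.9+5.85)) = 21.534 kPa
Final effective stress: σ'_f = 78.525 + 21.534 = 100.06 kPa.
σ'_f = 100.06 > σ'_p = 88.4 kPa, so the stress path crosses the preconsolidation pressure — recompression up to σ'_p, then virgin compression beyond:
S_c = H/(1+e₀)·[C_r·log₁₀(σ'_p/σ'_0) + C_c·log₁₀(σ'_f/σ'_p)]
    = 4.5/1.93 × [0.08×log₁₀(88.4/78.525) + 0.32×log₁₀(100.06/88.4)]
    = 2.3316 × [0.0041155 + 0.017219] = 0.04974 m

S_c ≈ 49.7 mm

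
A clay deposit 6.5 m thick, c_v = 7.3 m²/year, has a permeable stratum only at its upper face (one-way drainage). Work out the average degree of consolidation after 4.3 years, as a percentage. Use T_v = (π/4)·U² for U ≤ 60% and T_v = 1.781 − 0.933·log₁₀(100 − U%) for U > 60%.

U ≈ 87 %

Drainage path length: H_d = H = 6.5 m (single drainage).
T_v = c_v·t/H_d² = 7.3×4.3/6.5² = 0.74296.
T_v = 0.74296 corresponds to the U > 60% branch:
U = 1 − 10^((1.781 − T_v)/0.933)/100 = 0.8704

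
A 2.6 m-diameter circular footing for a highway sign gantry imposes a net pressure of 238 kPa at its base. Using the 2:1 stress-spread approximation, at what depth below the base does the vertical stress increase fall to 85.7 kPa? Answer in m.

z ≈ 1.73 m

2:1 spreading — at depth z the loaded area has grown by z in each plan dimension:
qD²/(D+z)² = Δσ_z ⇒ z = D(√(q/Δσ_z) − 1) = 2.6×(√(238/85.7) − 1) = 1.733 m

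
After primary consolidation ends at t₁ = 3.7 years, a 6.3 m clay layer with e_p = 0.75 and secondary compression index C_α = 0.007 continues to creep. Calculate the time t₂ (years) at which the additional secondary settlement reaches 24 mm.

S_s = C_α·H/(1+e_p)·log₁₀(t₂/t₁) ⇒ log₁₀(t₂/t₁) = S_s·(1+e_p)/(C_α·H).
log₁₀(t₂/t₁) = 0.024 × (1+0.75) / (0.007×6.3) = 0.9524
t₂ = t₁ × 10^0.9524 = 3.7 × 8.962 = 33.16 years

t₂ ≈ 33.2 years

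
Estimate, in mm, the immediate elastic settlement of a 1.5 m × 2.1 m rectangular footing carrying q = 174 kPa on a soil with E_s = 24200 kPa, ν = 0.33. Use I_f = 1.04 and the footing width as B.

Immediate (elastic) settlement: S_e = q·B·(1−ν²)/E_s · I_f.
S_e = 174 × 1.5 × (1 − 0.33²) / 24200 × 1.04
    = 174 × 1.5 × 0.8911 / 24200 × 1.04
    = 0.009995 m = 9.995 mm

S_e ≈ 10 mm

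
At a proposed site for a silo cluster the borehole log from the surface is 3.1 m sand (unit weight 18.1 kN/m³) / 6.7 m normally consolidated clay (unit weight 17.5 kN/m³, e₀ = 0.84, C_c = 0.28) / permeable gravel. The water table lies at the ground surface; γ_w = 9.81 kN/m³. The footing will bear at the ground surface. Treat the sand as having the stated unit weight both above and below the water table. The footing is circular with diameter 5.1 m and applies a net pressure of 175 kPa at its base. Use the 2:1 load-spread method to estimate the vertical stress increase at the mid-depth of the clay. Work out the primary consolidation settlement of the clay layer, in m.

Mid-depth of clay below the ground surface: z = 3.1 + 6.7/2 = 6.45 m.
Total vertical stress at mid-clay: σ_v = 18.1×3.1 + 17.5×3.35 = 114.74 kPa.
Pore pressure: u = 9.81×(6.45 − 0) = 63.275 kPa.
Initial effective stress: σ'_0 = σ_v − u = 114.74 − 63.275 = 51.465 kPa.
Stress increase at mid-clay by the 2:1 spreading method:
Δσ ≈ qD²/(D+z)² = 175×5.1²/(5.1+6.45)² = 34.12 kPa
Final effective stress: σ'_f = σ'_0 + Δσ = 51.465 + 34.12 = 85.585 kPa.
Normally consolidated clay, so the full stress increment lies on the virgin compression line:
S_c = C_c·H/(1+e₀)·log₁₀(σ'_f/σ'_0) = 0.28×6.7/(1+0.84)×log₁₀(85.585/51.465)
    = 1.0196 × 0.22089 = 0.2252 m

S_c ≈ 0.225 m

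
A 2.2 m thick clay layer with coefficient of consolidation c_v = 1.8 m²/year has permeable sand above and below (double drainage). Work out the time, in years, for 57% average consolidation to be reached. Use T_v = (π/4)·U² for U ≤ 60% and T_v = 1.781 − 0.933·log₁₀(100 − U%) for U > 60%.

Drainage path length: H_d = H/2 = 1.1 m (double drainage).
U ≤ 60%: T_v = (π/4)·U² = (π/4)×0.57² = 0.25518.
t = T_v·H_d²/c_v = 0.25518×1.1²/1.8 = 0.1715 years.

t ≈ 0.172 years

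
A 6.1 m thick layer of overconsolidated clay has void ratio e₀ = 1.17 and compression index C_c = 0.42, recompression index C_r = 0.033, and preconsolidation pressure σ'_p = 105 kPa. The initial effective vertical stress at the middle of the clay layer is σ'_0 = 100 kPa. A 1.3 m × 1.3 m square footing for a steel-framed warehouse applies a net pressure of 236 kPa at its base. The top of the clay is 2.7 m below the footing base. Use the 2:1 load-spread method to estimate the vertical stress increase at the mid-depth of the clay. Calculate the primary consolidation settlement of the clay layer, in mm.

S_c ≈ 16.5 mm

Mid-depth of clay below the footing base: z = 2.7 + 6.1/2 = 5.75 m.
Stress increase at mid-clay by the 2:1 spreading method:
Δσ = qBL/((B+z)(L+z)) = 236×1.3×1.3/((1.3+5.75)(1.3+5.75)) = 8.0245 kPa
Final effective stress: σ'_f = 100 + 8.0245 = 108.02 kPa.
σ'_f = 108.02 > σ'_p = 105 kPa, so the stress path crosses the preconsolidation pressure — recompression up to σ'_p, then virgin compression beyond:
S_c = H/(1+e₀)·[C_r·log₁₀(σ'_p/σ'_0) + C_c·log₁₀(σ'_f/σ'_p)]
    = 6.1/2.17 × [0.033×log₁₀(105/100) + 0.42×log₁₀(108.02/105)]
    = 2.8111 × [0.00069925 + 0.0051722] = 0.01651 m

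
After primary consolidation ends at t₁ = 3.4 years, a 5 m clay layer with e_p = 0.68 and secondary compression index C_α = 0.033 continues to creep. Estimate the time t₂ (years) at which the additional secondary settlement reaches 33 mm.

S_s = C_α·H/(1+e_p)·log₁₀(t₂/t₁) ⇒ log₁₀(t₂/t₁) = S_s·(1+e_p)/(C_α·H).
log₁₀(t₂/t₁) = 0.033 × (1+0.68) / (0.033×5) = 0.336
t₂ = t₁ × 10^0.336 = 3.4 × 2.168 = 7.37 years

t₂ ≈ 7.37 years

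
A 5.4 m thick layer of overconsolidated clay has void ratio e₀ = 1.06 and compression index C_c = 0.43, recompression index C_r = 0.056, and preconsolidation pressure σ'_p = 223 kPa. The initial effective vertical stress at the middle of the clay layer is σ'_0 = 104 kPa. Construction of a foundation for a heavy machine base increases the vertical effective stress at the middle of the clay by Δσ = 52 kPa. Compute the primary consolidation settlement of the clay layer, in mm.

Final effective stress: σ'_f = 104 + 52 = 156 kPa.
σ'_f = 156 ≤ σ'_p = 223 kPa, so the clay remains overconsolidated and only the recompression index applies:
S_c = C_r·H/(1+e₀)·log₁₀(σ'_f/σ'_0) = 0.056×5.4/2.06×log₁₀(156/104)
    = 0.1468 × 0.17609 = 0.02585 m

S_c ≈ 25.8 mm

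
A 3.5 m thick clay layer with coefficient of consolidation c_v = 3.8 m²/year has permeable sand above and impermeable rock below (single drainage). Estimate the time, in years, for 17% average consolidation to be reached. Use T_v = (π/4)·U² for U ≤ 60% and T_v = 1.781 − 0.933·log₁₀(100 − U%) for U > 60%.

Drainage path length: H_d = H = 3.5 m (single drainage).
U ≤ 60%: T_v = (π/4)·U² = (π/4)×0.17² = 0.022698.
t = T_v·H_d²/c_v = 0.022698×3.5²/3.8 = 0.07317 years.

t ≈ 0.0732 years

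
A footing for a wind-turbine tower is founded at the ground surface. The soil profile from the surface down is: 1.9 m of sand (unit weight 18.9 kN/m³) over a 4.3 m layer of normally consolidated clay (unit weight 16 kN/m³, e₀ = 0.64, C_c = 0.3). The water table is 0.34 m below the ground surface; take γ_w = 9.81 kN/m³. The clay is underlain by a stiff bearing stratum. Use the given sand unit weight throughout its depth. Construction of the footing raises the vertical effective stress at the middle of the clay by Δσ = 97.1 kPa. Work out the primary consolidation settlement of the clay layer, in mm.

S_c ≈ 462 mm

Mid-depth of clay below the ground surface: z = 1.9 + 4.3/2 = 4.05 m.
Total vertical stress at mid-clay: σ_v = 18.9×1.9 + 16×2.15 = 70.31 kPa.
Pore pressure: u = 9.81×(4.05 − 0.34) = 36.395 kPa.
Initial effective stress: σ'_0 = σ_v − u = 70.31 − 36.395 = 33.915 kPa.
Final effective stress: σ'_f = σ'_0 + Δσ = 33.915 + 97.1 = 131.01 kPa.
Normally consolidated clay, so the full stress increment lies on the virgin compression line:
S_c = C_c·H/(1+e₀)·log₁₀(σ'_f/σ'_0) = 0.3×4.3/(1+0.64)×log₁₀(131.01/33.915)
    = 0.78659 × 0.58691 = 0.4617 m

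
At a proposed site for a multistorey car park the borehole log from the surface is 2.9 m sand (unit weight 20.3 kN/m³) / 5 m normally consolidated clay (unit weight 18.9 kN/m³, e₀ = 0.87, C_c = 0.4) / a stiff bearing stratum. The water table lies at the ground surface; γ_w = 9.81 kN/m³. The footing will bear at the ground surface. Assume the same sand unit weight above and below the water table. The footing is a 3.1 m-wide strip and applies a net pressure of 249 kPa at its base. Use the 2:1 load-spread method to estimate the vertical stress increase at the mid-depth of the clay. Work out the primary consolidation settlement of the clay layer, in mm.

Mid-depth of clay below the ground surface: z = 2.9 + 5/2 = 5.4 m.
Total vertical stress at mid-clay: σ_v = 20.3×2.9 + 18.9×2.5 = 106.12 kPa.
Pore pressure: u = 9.81×(5.4 − 0) = 52.974 kPa.
Initial effective stress: σ'_0 = σ_v − u = 106.12 − 52.974 = 53.146 kPa.
Stress increase at mid-clay by the 2:1 spreading method:
Δσ = qB/(B+z) = 249×3.1/(3.1+5.4) = 90.812 kPa
Final effective stress: σ'_f = σ'_0 + Δσ = 53.146 + 90.812 = 143.96 kPa.
Normally consolidated clay, so the full stress increment lies on the virgin compression line:
S_c = C_c·H/(1+e₀)·log₁₀(σ'_f/σ'_0) = 0.4×5/(1+0.87)×log₁₀(143.96/53.146)
    = 1.0695 × 0.43277 = 0.4628 m

S_c ≈ 463 mm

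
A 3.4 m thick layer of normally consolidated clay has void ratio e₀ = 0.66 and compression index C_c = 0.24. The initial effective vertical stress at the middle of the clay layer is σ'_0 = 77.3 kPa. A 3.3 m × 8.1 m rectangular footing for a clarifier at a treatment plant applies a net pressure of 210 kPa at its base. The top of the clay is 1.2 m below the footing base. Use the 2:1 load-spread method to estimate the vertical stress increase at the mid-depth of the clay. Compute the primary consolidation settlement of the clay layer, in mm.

S_c ≈ 155 mm

Mid-depth of clay below the footing base: z = 1.2 + 3.4/2 = 2.9 m.
Stress increase at mid-clay by the 2:1 spreading method:
Δσ = qBL/((B+z)(L+z)) = 210×3.3×8.1/((3.3+2.9)(8.1+2.9)) = 82.306 kPa
Final effective stress: σ'_f = σ'_0 + Δσ = 77.3 + 82.306 = 159.61 kPa.
Normally consolidated clay, so the full stress increment lies on the virgin compression line:
S_c = C_c·H/(1+e₀)·log₁₀(σ'_f/σ'_0) = 0.24×3.4/(1+0.66)×log₁₀(159.61/77.3)
    = 0.49157 × 0.31488 = 0.1548 m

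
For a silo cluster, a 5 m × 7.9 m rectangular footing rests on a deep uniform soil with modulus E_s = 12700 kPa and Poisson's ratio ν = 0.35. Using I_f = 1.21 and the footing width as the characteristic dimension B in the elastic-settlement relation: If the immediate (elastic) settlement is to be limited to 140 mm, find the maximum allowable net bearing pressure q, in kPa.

S_e = q·B·(1−ν²)/E_s · I_f  ⇒  q = S_e·E_s / (B·(1−ν²)·I_f).
q = 0.14 × 12700 / (5 × 0.8775 × 1.21) = 334.9 kPa

q ≈ 335 kPa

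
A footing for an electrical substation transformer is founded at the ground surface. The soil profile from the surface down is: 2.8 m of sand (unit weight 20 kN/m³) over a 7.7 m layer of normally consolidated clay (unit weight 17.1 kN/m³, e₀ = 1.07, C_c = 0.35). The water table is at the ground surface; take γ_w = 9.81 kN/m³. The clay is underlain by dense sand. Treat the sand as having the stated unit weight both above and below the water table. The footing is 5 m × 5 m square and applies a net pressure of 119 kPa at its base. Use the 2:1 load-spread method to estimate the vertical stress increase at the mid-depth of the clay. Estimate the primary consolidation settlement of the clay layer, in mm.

S_c ≈ 185 mm

Mid-depth of clay below the ground surface: z = 2.8 + 7.7/2 = 6.65 m.
Total vertical stress at mid-clay: σ_v = 20×2.8 + 17.1×3.85 = 121.84 kPa.
Pore pressure: u = 9.81×(6.65 − 0) = 65.237 kPa.
Initial effective stress: σ'_0 = σ_v − u = 121.84 − 65.237 = 56.603 kPa.
Stress increase at mid-clay by the 2:1 spreading method:
Δσ = qBL/((B+z)(L+z)) = 119×5×5/((5+6.65)(5+6.65)) = 21.92 kPa
Final effective stress: σ'_f = σ'_0 + Δσ = 56.603 + 21.92 = 78.523 kPa.
Normally consolidated clay, so the full stress increment lies on the virgin compression line:
S_c = C_c·H/(1+e₀)·log₁₀(σ'_f/σ'_0) = 0.35×7.7/(1+1.07)×log₁₀(78.523/56.603)
    = 1.3019 × 0.14216 = 0.1851 m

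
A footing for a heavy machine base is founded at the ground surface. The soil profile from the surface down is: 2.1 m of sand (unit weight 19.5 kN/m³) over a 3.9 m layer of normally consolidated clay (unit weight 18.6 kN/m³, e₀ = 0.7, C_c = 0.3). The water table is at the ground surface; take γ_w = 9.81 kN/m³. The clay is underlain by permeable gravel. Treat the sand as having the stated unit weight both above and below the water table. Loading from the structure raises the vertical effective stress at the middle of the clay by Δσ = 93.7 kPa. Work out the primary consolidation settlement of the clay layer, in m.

S_c ≈ 0.374 m

Mid-depth of clay below the ground surface: z = 2.1 + 3.9/2 = 4.05 m.
Total vertical stress at mid-clay: σ_v = 19.5×2.1 + 18.6×1.95 = 77.22 kPa.
Pore pressure: u = 9.81×(4.05 − 0) = 39.73 kPa.
Initial effective stress: σ'_0 = σ_v − u = 77.22 − 39.73 = 37.49 kPa.
Final effective stress: σ'_f = σ'_0 + Δσ = 37.49 + 93.7 = 131.19 kPa.
Normally consolidated clay, so the full stress increment lies on the virgin compression line:
S_c = C_c·H/(1+e₀)·log₁₀(σ'_f/σ'_0) = 0.3×3.9/(1+0.7)×log₁₀(131.19/37.49)
    = 0.68824 × 0.54399 = 0.3744 m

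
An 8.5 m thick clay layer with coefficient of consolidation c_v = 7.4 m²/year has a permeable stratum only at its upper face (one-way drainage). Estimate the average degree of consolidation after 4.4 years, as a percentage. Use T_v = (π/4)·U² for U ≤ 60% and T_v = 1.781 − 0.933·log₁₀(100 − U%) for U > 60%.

U ≈ 73.3 %

Drainage path length: H_d = H = 8.5 m (single drainage).
T_v = c_v·t/H_d² = 7.4×4.4/8.5² = 0.45066.
T_v = 0.45066 corresponds to the U > 60% branch:
U = 1 − 10^((1.781 − T_v)/0.933)/100 = 0.7334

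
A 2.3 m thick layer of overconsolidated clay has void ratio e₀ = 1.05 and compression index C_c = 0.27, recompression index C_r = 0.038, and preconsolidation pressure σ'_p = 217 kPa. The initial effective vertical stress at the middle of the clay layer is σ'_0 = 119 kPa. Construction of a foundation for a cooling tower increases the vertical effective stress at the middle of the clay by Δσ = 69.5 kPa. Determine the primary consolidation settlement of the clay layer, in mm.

S_c ≈ 8.52 mm

Final effective stress: σ'_f = 119 + 69.5 = 188.5 kPa.
σ'_f = 188.5 ≤ σ'_p = 217 kPa, so the clay remains overconsolidated and only the recompression index applies:
S_c = C_r·H/(1+e₀)·log₁₀(σ'_f/σ'_0) = 0.038×2.3/2.05×log₁₀(188.5/119)
    = 0.042636 × 0.19976 = 0.008517 m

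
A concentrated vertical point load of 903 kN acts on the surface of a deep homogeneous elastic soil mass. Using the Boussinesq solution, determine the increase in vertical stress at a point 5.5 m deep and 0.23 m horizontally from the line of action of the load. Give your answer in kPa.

Δσ_z ≈ 14.2 kPa

Boussinesq vertical stress below a point load on an elastic half-space:
Δσ_z = 3P/(2πz²) · [1 + (r/z)²]^(−5/2)
r/z = 0.23/5.5 = 0.041818; [1+(r/z)²]^(−5/2) = 0.99564.
Δσ_z = 3×903/(2π×5.5²) × 0.99564 = 14.253 × 0.99564 = 14.19 kPa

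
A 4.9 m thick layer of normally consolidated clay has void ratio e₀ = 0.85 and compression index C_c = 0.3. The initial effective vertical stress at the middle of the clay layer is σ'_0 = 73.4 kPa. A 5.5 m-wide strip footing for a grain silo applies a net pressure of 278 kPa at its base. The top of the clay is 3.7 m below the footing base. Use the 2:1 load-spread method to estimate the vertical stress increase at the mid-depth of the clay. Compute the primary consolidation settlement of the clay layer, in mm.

Mid-depth of clay below the footing base: z = 3.7 + 4.9/2 = 6.15 m.
Stress increase at mid-clay by the 2:1 spreading method:
Δσ = qB/(B+z) = 278×5.5/(5.5+6.15) = 131.24 kPa
Final effective stress: σ'_f = σ'_0 + Δσ = 73.4 + 131.24 = 204.64 kPa.
Normally consolidated clay, so the full stress increment lies on the virgin compression line:
S_c = C_c·H/(1+e₀)·log₁₀(σ'_f/σ'_0) = 0.3×4.9/(1+0.85)×log₁₀(204.64/73.4)
    = 0.79459 × 0.44529 = 0.3538 m

S_c ≈ 354 mm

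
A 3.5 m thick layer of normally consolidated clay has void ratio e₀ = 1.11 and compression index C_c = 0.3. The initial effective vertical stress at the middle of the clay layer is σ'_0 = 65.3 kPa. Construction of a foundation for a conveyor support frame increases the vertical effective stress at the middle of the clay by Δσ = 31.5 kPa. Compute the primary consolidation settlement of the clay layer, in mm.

Final effective stress: σ'_f = σ'_0 + Δσ = 65.3 + 31.5 = 96.8 kPa.
Normally consolidated clay, so the full stress increment lies on the virgin compression line:
S_c = C_c·H/(1+e₀)·log₁₀(σ'_f/σ'_0) = 0.3×3.5/(1+1.11)×log₁₀(96.8/65.3)
    = 0.49763 × 0.17096 = 0.08507 m

S_c ≈ 85.1 mm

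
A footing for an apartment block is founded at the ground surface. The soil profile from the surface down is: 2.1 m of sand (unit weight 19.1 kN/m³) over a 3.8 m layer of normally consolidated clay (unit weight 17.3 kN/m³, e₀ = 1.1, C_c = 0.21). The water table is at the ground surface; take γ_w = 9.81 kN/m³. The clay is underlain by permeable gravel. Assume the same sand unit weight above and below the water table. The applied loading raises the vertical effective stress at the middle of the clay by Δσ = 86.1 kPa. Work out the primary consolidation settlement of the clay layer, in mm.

S_c ≈ 209 mm

Mid-depth of clay below the ground surface: z = 2.1 + 3.8/2 = 4 m.
Total vertical stress at mid-clay: σ_v = 19.1×2.1 + 17.3×1.9 = 72.98 kPa.
Pore pressure: u = 9.81×(4 − 0) = 39.24 kPa.
Initial effective stress: σ'_0 = σ_v − u = 72.98 − 39.24 = 33.74 kPa.
Final effective stress: σ'_f = σ'_0 + Δσ = 33.74 + 86.1 = 119.84 kPa.
Normally consolidated clay, so the full stress increment lies on the virgin compression line:
S_c = C_c·H/(1+e₀)·log₁₀(σ'_f/σ'_0) = 0.21×3.8/(1+1.1)×log₁₀(119.84/33.74)
    = 0.38 × 0.55046 = 0.2092 m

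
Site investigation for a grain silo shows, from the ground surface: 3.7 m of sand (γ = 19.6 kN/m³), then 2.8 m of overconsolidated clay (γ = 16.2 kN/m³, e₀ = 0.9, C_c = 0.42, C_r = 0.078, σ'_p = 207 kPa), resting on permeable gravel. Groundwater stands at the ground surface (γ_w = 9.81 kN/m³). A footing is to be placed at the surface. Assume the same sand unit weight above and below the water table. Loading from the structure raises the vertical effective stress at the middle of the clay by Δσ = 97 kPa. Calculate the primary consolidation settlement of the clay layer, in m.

S_c ≈ 0.0572 m

Mid-depth of clay below the ground surface: z = 3.7 + 2.8/2 = 5.1 m.
Total vertical stress at mid-clay: σ_v = 19.6×3.7 + 16.2×1.4 = 95.2 kPa.
Pore pressure: u = 9.81×(5.1 − 0) = 50.031 kPa.
Initial effective stress: σ'_0 = σ_v − u = 95.2 − 50.031 = 45.169 kPa.
Final effective stress: σ'_f = 45.169 + 97 = 142.17 kPa.
σ'_f = 142.17 ≤ σ'_p = 207 kPa, so the clay remains overconsolidated and only the recompression index applies:
S_c = C_r·H/(1+e₀)·log₁₀(σ'_f/σ'_0) = 0.078×2.8/1.9×log₁₀(142.17/45.169)
    = 0.11495 × 0.49797 = 0.05724 m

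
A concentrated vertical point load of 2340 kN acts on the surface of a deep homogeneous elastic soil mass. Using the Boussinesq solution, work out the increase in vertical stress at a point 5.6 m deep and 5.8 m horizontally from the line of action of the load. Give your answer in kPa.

Δσ_z ≈ 5.76 kPa

Boussinesq vertical stress below a point load on an elastic half-space:
Δσ_z = 3P/(2πz²) · [1 + (r/z)²]^(−5/2)
r/z = 5.8/5.6 = 1.0357; [1+(r/z)²]^(−5/2) = 0.16168.
Δσ_z = 3×2340/(2π×5.6²) × 0.16168 = 35.627 × 0.16168 = 5.76 kPa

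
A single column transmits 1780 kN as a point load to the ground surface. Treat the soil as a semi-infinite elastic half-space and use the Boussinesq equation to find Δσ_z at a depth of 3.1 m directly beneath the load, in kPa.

Δσ_z ≈ 88.4 kPa

Boussinesq vertical stress below a point load on an elastic half-space:
Δσ_z = 3P/(2πz²) · [1 + (r/z)²]^(−5/2)
r/z = 0/3.1 = 0; [1+(r/z)²]^(−5/2) = 1.
Δσ_z = 3×1780/(2π×3.1²) × 1 = 88.438 × 1 = 88.44 kPa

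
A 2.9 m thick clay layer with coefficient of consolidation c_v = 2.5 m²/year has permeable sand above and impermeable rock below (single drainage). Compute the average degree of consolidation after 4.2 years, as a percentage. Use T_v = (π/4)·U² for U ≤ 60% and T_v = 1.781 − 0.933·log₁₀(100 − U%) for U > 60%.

Drainage path length: H_d = H = 2.9 m (single drainage).
T_v = c_v·t/H_d² = 2.5×4.2/2.9² = 1.2485.
T_v = 1.2485 corresponds to the U > 60% branch:
U = 1 − 10^((1.781 − T_v)/0.933)/100 = 0.9628

U ≈ 96.3 %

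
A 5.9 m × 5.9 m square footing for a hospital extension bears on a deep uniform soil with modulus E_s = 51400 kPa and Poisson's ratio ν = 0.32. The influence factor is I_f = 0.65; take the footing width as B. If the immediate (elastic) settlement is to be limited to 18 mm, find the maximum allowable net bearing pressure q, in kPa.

S_e = q·B·(1−ν²)/E_s · I_f  ⇒  q = S_e·E_s / (B·(1−ν²)·I_f).
q = 0.018 × 51400 / (5.9 × 0.8976 × 0.65) = 268.8 kPa

q ≈ 269 kPa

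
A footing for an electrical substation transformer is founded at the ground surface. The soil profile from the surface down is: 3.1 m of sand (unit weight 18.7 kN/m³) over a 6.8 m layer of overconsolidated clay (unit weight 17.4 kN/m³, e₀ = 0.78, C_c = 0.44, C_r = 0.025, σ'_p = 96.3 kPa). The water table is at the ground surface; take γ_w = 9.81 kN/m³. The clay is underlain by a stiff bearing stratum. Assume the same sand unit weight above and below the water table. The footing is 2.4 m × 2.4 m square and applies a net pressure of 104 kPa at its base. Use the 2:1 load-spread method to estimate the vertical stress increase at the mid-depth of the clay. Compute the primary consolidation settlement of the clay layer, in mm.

S_c ≈ 5.5 mm

Mid-depth of clay below the ground surface: z = 3.1 + 6.8/2 = 6.5 m.
Total vertical stress at mid-clay: σ_v = 18.7×3.1 + 17.4×3.4 = 117.13 kPa.
Pore pressure: u = 9.81×(6.5 − 0) = 63.765 kPa.
Initial effective stress: σ'_0 = σ_v − u = 117.13 − 63.765 = 53.365 kPa.
Stress increase at mid-clay by the 2:1 spreading method:
Δσ = qBL/((B+z)(L+z)) = 104×2.4×2.4/((2.4+6.5)(2.4+6.5)) = 7.5627 kPa
Final effective stress: σ'_f = 53.365 + 7.5627 = 60.928 kPa.
σ'_f = 60.928 ≤ σ'_p = 96.3 kPa, so the clay remains overconsolidated and only the recompression index applies:
S_c = C_r·H/(1+e₀)·log₁₀(σ'_f/σ'_0) = 0.025×6.8/1.78×log₁₀(60.928/53.365)
    = 0.095505 × 0.05756 = 0.005497 m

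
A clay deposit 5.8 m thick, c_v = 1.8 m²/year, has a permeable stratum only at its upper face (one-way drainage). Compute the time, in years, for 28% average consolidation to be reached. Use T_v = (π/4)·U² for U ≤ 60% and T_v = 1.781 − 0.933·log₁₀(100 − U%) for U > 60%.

Drainage path length: H_d = H = 5.8 m (single drainage).
U ≤ 60%: T_v = (π/4)·U² = (π/4)×0.28² = 0.061575.
t = T_v·H_d²/c_v = 0.061575×5.8²/1.8 = 1.151 years.

t ≈ 1.15 years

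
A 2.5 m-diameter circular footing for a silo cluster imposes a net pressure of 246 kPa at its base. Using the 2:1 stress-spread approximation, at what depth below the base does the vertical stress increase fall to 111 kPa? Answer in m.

2:1 spreading — at depth z the loaded area has grown by z in each plan dimension:
qD²/(D+z)² = Δσ_z ⇒ z = D(√(q/Δσ_z) − 1) = 2.5×(√(246/111) − 1) = 1.222 m

z ≈ 1.22 m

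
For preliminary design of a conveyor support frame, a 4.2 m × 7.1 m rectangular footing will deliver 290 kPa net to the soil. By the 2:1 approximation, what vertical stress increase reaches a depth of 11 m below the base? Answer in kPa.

Δσ_z ≈ 31.4 kPa

By the 2:1 method the load spreads at 1 horizontal : 2 vertical, so at depth z the loaded area has grown by z in each plan dimension:
Δσ = qBL/((B+z)(L+z)) = 290×4.2×7.1/((4.2+11)(7.1+11)) = 31.433 kPa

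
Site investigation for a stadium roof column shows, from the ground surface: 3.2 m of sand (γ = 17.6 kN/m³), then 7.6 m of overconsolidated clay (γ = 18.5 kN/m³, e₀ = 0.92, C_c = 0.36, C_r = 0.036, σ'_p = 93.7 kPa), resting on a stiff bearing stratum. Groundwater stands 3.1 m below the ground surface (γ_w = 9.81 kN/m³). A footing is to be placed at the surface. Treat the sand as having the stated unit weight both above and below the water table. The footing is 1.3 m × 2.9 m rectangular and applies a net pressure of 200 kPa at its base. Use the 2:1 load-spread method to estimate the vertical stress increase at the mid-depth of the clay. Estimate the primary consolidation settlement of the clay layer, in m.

Mid-depth of clay below the ground surface: z = 3.2 + 7.6/2 = 7 m.
Total vertical stress at mid-clay: σ_v = 17.6×3.2 + 18.5×3.8 = 126.62 kPa.
Pore pressure: u = 9.81×(7 − 3.1) = 38.259 kPa.
Initial effective stress: σ'_0 = σ_v − u = 126.62 − 38.259 = 88.361 kPa.
Stress increase at mid-clay by the 2:1 spreading method:
Δσ = qBL/((B+z)(L+z)) = 200×1.3×2.9/((1.3+7)(2.9+7)) = 9.1761 kPa
Final effective stress: σ'_f = 88.361 + 9.1761 = 97.537 kPa.
σ'_f = 97.537 > σ'_p = 93.7 kPa, so the stress path crosses the preconsolidation pressure — recompression up to σ'_p, then virgin compression beyond:
S_c = H/(1+e₀)·[C_r·log₁₀(σ'_p/σ'_0) + C_c·log₁₀(σ'_f/σ'_p)]
    = 7.6/1.92 × [0.036×log₁₀(93.7/88.361) + 0.36×log₁₀(97.537/93.7)]
    = 3.9583 × [0.00091724 + 0.0062747] = 0.02847 m

S_c ≈ 0.0285 m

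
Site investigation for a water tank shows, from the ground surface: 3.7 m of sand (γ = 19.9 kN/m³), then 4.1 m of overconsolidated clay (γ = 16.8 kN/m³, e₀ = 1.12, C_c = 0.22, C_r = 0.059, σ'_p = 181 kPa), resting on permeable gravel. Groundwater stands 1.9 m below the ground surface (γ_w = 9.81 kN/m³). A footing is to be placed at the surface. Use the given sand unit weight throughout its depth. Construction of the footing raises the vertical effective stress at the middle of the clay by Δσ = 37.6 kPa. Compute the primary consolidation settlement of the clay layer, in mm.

S_c ≈ 21.2 mm

Mid-depth of clay below the ground surface: z = 3.7 + 4.1/2 = 5.75 m.
Total vertical stress at mid-clay: σ_v = 19.9×3.7 + 16.8×2.05 = 108.07 kPa.
Pore pressure: u = 9.81×(5.75 − 1.9) = 37.769 kPa.
Initial effective stress: σ'_0 = σ_v − u = 108.07 − 37.769 = 70.301 kPa.
Final effective stress: σ'_f = 70.301 + 37.6 = 107.9 kPa.
σ'_f = 107.9 ≤ σ'_p = 181 kPa, so the clay remains overconsolidated and only the recompression index applies:
S_c = C_r·H/(1+e₀)·log₁₀(σ'_f/σ'_0) = 0.059×4.1/2.12×log₁₀(107.9/70.301)
    = 0.11411 × 0.18606 = 0.02123 m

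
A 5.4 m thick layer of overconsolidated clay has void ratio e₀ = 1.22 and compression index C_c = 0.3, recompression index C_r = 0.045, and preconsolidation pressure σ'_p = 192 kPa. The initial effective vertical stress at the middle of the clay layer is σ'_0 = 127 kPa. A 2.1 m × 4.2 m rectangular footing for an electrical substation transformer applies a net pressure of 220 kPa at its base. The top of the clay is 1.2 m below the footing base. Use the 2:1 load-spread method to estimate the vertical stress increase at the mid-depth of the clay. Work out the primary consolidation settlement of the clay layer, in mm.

Mid-depth of clay below the footing base: z = 1.2 + 5.4/2 = 3.9 m.
Stress increase at mid-clay by the 2:1 spreading method:
Δσ = qBL/((B+z)(L+z)) = 220×2.1×4.2/((2.1+3.9)(4.2+3.9)) = 39.926 kPa
Final effective stress: σ'_f = 127 + 39.926 = 166.93 kPa.
σ'_f = 166.93 ≤ σ'_p = 192 kPa, so the clay remains overconsolidated and only the recompression index applies:
S_c = C_r·H/(1+e₀)·log₁₀(σ'_f/σ'_0) = 0.045×5.4/2.22×log₁₀(166.93/127)
    = 0.10946 × 0.11873 = 0.013 m

S_c ≈ 13 mm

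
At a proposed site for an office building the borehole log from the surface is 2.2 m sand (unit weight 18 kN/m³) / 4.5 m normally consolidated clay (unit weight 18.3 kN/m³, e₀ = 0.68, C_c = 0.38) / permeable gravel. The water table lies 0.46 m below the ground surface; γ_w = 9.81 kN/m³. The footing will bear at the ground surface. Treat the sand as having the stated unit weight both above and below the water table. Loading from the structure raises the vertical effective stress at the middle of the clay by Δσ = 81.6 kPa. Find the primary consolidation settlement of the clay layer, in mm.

Mid-depth of clay below the ground surface: z = 2.2 + 4.5/2 = 4.45 m.
Total vertical stress at mid-clay: σ_v = 18×2.2 + 18.3×2.25 = 80.775 kPa.
Pore pressure: u = 9.81×(4.45 − 0.46) = 39.142 kPa.
Initial effective stress: σ'_0 = σ_v − u = 80.775 − 39.142 = 41.633 kPa.
Final effective stress: σ'_f = σ'_0 + Δσ = 41.633 + 81.6 = 123.23 kPa.
Normally consolidated clay, so the full stress increment lies on the virgin compression line:
S_c = C_c·H/(1+e₀)·log₁₀(σ'_f/σ'_0) = 0.38×4.5/(1+0.68)×log₁₀(123.23/41.633)
    = 1.0179 × 0.47128 = 0.4797 m

S_c ≈ 480 mm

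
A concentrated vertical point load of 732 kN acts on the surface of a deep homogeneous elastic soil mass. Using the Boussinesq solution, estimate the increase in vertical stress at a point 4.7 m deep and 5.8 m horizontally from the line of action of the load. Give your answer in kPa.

Δσ_z ≈ 1.57 kPa

Boussinesq vertical stress below a point load on an elastic half-space:
Δσ_z = 3P/(2πz²) · [1 + (r/z)²]^(−5/2)
r/z = 5.8/4.7 = 1.234; [1+(r/z)²]^(−5/2) = 0.098916.
Δσ_z = 3×732/(2π×4.7²) × 0.098916 = 15.822 × 0.098916 = 1.565 kPa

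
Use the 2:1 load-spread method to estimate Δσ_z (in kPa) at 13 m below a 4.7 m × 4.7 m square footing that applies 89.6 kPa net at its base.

Δσ_z ≈ 6.32 kPa

By the 2:1 method the load spreads at 1 horizontal : 2 vertical, so at depth z the loaded area has grown by z in each plan dimension:
Δσ = qBL/((B+z)(L+z)) = 89.6×4.7×4.7/((4.7+13)(4.7+13)) = 6.3177 kPa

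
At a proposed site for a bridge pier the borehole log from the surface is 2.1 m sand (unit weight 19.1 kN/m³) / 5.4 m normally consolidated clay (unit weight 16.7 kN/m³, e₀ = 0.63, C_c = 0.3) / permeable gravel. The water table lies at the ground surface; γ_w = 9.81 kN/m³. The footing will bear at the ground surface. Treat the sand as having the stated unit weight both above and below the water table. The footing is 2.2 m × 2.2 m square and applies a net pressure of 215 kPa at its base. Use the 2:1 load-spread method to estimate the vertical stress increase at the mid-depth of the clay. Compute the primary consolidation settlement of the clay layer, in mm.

S_c ≈ 191 mm

Mid-depth of clay below the ground surface: z = 2.1 + 5.4/2 = 4.8 m.
Total vertical stress at mid-clay: σ_v = 19.1×2.1 + 16.7×2.7 = 85.2 kPa.
Pore pressure: u = 9.81×(4.8 − 0) = 47.088 kPa.
Initial effective stress: σ'_0 = σ_v − u = 85.2 − 47.088 = 38.112 kPa.
Stress increase at mid-clay by the 2:1 spreading method:
Δσ = qBL/((B+z)(L+z)) = 215×2.2×2.2/((2.2+4.8)(2.2+4.8)) = 21.237 kPa
Final effective stress: σ'_f = σ'_0 + Δσ = 38.112 + 21.237 = 59.349 kPa.
Normally consolidated clay, so the full stress increment lies on the virgin compression line:
S_c = C_c·H/(1+e₀)·log₁₀(σ'_f/σ'_0) = 0.3×5.4/(1+0.63)×log₁₀(59.349/38.112)
    = 0.99387 × 0.19235 = 0.1912 m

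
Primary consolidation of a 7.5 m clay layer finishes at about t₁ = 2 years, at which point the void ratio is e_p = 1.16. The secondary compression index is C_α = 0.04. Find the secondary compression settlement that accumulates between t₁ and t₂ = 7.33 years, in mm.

Secondary compression: S_s = C_α·H/(1+e_p)·log₁₀(t₂/t₁)
S_s = 0.04×7.5/(1+1.16)×log₁₀(7.33/2)
    = 0.1389 × 0.5641 = 0.07834 m

S_s ≈ 78.3 mm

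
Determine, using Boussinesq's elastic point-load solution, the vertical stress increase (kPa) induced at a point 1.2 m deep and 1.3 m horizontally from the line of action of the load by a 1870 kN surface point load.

Boussinesq vertical stress below a point load on an elastic half-space:
Δσ_z = 3P/(2πz²) · [1 + (r/z)²]^(−5/2)
r/z = 1.3/1.2 = 1.0833; [1+(r/z)²]^(−5/2) = 0.14356.
Δσ_z = 3×1870/(2π×1.2²) × 0.14356 = 620.04 × 0.14356 = 89.01 kPa

Δσ_z ≈ 89 kPa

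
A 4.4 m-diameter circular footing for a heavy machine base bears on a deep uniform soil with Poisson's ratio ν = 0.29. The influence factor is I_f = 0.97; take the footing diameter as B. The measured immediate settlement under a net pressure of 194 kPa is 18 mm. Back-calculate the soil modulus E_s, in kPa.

S_e = q·B·(1−ν²)/E_s · I_f  ⇒  E_s = q·B·(1−ν²)·I_f / S_e.
E_s = 194 × 4.4 × 0.9159 × 0.97 / 0.018 = 42130 kPa

E_s ≈ 42100 kPa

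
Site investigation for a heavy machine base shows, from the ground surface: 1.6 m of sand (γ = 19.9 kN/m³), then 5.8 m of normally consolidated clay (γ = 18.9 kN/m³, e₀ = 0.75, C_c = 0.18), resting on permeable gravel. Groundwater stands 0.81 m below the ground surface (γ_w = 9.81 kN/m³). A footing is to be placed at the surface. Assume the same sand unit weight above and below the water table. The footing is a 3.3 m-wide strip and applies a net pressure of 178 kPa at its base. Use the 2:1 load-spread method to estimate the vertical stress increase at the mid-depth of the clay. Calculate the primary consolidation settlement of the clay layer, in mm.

S_c ≈ 237 mm

Mid-depth of clay below the ground surface: z = 1.6 + 5.8/2 = 4.5 m.
Total vertical stress at mid-clay: σ_v = 19.9×1.6 + 18.9×2.9 = 86.65 kPa.
Pore pressure: u = 9.81×(4.5 − 0.81) = 36.199 kPa.
Initial effective stress: σ'_0 = σ_v − u = 86.65 − 36.199 = 50.451 kPa.
Stress increase at mid-clay by the 2:1 spreading method:
Δσ = qB/(B+z) = 178×3.3/(3.3+4.5) = 75.308 kPa
Final effective stress: σ'_f = σ'_0 + Δσ = 50.451 + 75.308 = 125.76 kPa.
Normally consolidated clay, so the full stress increment lies on the virgin compression line:
S_c = C_c·H/(1+e₀)·log₁₀(σ'_f/σ'_0) = 0.18×5.8/(1+0.75)×log₁₀(125.76/50.451)
    = 0.59657 × 0.39667 = 0.2366 m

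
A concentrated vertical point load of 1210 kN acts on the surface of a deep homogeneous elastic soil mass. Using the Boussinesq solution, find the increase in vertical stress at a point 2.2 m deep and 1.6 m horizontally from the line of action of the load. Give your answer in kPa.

Boussinesq vertical stress below a point load on an elastic half-space:
Δσ_z = 3P/(2πz²) · [1 + (r/z)²]^(−5/2)
r/z = 1.6/2.2 = 0.72727; [1+(r/z)²]^(−5/2) = 0.34597.
Δσ_z = 3×1210/(2π×2.2²) × 0.34597 = 119.37 × 0.34597 = 41.3 kPa

Δσ_z ≈ 41.3 kPa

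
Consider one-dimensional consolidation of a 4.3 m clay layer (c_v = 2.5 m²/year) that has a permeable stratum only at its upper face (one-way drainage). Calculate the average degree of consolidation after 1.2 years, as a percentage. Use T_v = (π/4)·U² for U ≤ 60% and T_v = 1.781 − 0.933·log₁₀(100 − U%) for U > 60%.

Drainage path length: H_d = H = 4.3 m (single drainage).
T_v = c_v·t/H_d² = 2.5×1.2/4.3² = 0.16225.
T_v = 0.16225 corresponds to the U ≤ 60% branch:
U = √(4T_v/π) = 0.4545

U ≈ 45.5 %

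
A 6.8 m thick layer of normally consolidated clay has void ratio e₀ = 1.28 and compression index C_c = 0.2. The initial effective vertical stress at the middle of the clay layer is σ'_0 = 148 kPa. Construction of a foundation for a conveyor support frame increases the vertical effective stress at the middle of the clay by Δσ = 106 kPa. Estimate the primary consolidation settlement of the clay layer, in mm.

S_c ≈ 140 mm

Final effective stress: σ'_f = σ'_0 + Δσ = 148 + 106 = 254 kPa.
Normally consolidated clay, so the full stress increment lies on the virgin compression line:
S_c = C_c·H/(1+e₀)·log₁₀(σ'_f/σ'_0) = 0.2×6.8/(1+1.28)×log₁₀(254/148)
    = 0.59649 × 0.23457 = 0.1399 m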